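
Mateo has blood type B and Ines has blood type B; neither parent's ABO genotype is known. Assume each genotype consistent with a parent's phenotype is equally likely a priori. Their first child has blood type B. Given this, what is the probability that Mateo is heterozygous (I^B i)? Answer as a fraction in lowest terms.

Possible genotypes: Mateo ∈ {I^B I^B, I^B i}; Ines ∈ {I^B I^B, I^B i}.
Weight each parental genotype pair by prior × P(type-B child):
  I^B I^B × I^B I^B: posterior weight 4/15.
  I^B I^B × I^B i: posterior weight 4/15.
  I^B i × I^B I^B: posterior weight 4/15.
  I^B i × I^B i: posterior weight 1/5.
Sum the posterior weight over pairs where Mateo is I^B i: 7/15.

7/15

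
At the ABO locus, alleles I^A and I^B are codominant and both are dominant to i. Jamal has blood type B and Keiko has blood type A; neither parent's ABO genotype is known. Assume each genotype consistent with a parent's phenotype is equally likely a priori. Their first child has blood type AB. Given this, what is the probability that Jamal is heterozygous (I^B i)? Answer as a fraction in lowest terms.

1/3

Possible genotypes: Jamal ∈ {I^B I^B, I^B i}; Keiko ∈ {I^A I^A, I^A i}.
Weight each parental genotype pair by prior × P(type-AB child):
  I^B I^B × I^A I^A: posterior weight 4/9.
  I^B I^B × I^A i: posterior weight 2/9.
  I^B i × I^A I^A: posterior weight 2/9.
  I^B i × I^A i: posterior weight 1/9.
Sum the posterior weight over pairs where Jamal is I^B i: 1/3.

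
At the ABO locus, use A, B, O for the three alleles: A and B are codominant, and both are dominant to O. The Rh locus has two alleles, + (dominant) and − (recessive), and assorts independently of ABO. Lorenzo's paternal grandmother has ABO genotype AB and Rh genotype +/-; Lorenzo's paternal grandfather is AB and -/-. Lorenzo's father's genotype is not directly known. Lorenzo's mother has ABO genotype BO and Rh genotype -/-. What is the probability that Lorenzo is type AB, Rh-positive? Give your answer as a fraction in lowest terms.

Lorenzo's father's ABO genotype from AB × AB: 1/4 AA, 1/2 AB, 1/4 BB.
Crossing each possibility with the mother BO and summing P(type AB): 1/4·1/2 + 1/2·1/4 + 1/4·0 = 1/4.
Similarly for Rh via the father's Rh distribution: P(Rh+) = 1/4.
Independent loci: 1/4 × 1/4 = 1/16.

1/16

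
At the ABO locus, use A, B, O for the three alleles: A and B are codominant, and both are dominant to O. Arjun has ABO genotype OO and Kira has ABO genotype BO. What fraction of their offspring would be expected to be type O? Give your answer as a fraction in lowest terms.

ABO cross OO × BO → offspring phenotypes: 1/2 O, 1/2 B.
So P(type O) = 1/2.

1/2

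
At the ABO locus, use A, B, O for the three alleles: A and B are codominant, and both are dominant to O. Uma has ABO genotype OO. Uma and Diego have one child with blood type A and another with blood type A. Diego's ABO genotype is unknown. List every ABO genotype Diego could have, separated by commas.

For each candidate genotype of Diego, check whether crossing it with OO can produce every observed child phenotype.
  AA → possible child types {A} ✓
  AB → possible child types {A, B} ✓
  AO → possible child types {O, A} ✓
  BB → possible child types {B} ✗
  BO → possible child types {O, B} ✗
  OO → possible child types {O} ✗

AA, AB, AO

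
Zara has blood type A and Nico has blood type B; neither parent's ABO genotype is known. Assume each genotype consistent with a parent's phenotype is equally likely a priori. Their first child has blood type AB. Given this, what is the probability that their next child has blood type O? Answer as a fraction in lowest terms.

Possible genotypes: Zara ∈ {I^A I^A, I^A i}; Nico ∈ {I^B I^B, I^B i}.
Weight each parental genotype pair by prior × P(type-AB child):
  I^A I^A × I^B I^B: posterior weight 4/9; P(next child type O) = 0.
  I^A I^A × I^B i: posterior weight 2/9; P(next child type O) = 0.
  I^A i × I^B I^B: posterior weight 2/9; P(next child type O) = 0.
  I^A i × I^B i: posterior weight 1/9; P(next child type O) = 1/4.
Weighted sum = 1/36.

1/36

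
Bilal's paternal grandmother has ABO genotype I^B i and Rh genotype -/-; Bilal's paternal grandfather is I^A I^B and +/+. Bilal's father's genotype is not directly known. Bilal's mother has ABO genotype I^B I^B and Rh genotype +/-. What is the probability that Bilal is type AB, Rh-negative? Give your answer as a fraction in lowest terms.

Bilal's father's ABO genotype from I^B i × I^A I^B: 1/4 I^A I^B, 1/4 I^A i, 1/4 I^B I^B, 1/4 I^B i.
Crossing each possibility with the mother I^B I^B and summing P(type AB): 1/4·1/2 + 1/4·1/2 + 1/4·0 + 1/4·0 = 1/4.
Similarly for Rh via the father's Rh distribution: P(Rh-) = 1/4.
Independent loci: 1/4 × 1/4 = 1/16.

1/16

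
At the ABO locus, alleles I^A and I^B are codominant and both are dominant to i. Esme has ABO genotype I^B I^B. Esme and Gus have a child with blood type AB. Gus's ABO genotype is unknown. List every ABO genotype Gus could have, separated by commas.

I^A I^A, I^A I^B, I^A i

For each candidate genotype of Gus, check whether crossing it with I^B I^B can produce every observed child phenotype.
  I^A I^A → possible child types {AB} ✓
  I^A I^B → possible child types {B, AB} ✓
  I^A i → possible child types {B, AB} ✓
  I^B I^B → possible child types {B} ✗
  I^B i → possible child types {B} ✗
  i i → possible child types {B} ✗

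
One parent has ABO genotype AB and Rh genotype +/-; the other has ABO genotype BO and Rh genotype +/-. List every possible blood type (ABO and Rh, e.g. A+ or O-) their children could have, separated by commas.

Gametes from AB × BO give offspring ABO genotypes AB, AO, BB, BO, i.e. phenotypes A, B, AB.
Rh cross +/- × +/- → phenotypes Rh+, Rh-.
Combining independently: A+, A-, B+, B-, AB+, AB-.

A+, A-, B+, B-, AB+, AB-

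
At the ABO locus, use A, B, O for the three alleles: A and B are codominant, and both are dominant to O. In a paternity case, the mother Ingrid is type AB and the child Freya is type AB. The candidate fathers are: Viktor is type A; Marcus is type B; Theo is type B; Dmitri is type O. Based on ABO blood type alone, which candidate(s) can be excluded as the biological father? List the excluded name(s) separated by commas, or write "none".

Dmitri

A candidate is excluded only if no genotype consistent with his phenotype could produce a type AB child with a type AB mother.
Dmitri (type O): no genotype consistent with that phenotype can produce a type-AB child with a type-AB mother.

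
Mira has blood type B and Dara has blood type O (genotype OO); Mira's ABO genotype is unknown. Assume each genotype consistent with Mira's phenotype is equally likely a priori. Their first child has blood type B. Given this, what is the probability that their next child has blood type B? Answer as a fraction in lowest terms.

Possible genotypes: Mira ∈ {BB, BO}; Dara ∈ {OO}.
Weight each parental genotype pair by prior × P(type-B child):
  BB × OO: posterior weight 2/3; P(next child type B) = 1.
  BO × OO: posterior weight 1/3; P(next child type B) = 1/2.
Weighted sum = 5/6.

5/6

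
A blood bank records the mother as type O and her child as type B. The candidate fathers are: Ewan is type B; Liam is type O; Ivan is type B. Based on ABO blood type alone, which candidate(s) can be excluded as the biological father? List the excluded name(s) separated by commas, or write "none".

A candidate is excluded only if no genotype consistent with his phenotype could produce a type B child with a type O mother.
Liam (type O): no genotype consistent with that phenotype can produce a type-B child with a type-O mother.

Liam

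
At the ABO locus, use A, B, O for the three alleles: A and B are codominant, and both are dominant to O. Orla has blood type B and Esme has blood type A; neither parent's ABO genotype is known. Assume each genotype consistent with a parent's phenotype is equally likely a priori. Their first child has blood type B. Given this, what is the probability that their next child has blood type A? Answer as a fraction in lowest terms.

1/12

Possible genotypes: Orla ∈ {BB, BO}; Esme ∈ {AA, AO}.
Weight each parental genotype pair by prior × P(type-B child):
  BB × AO: posterior weight 2/3; P(next child type A) = 0.
  BO × AO: posterior weight 1/3; P(next child type A) = 1/4.
Weighted sum = 1/12.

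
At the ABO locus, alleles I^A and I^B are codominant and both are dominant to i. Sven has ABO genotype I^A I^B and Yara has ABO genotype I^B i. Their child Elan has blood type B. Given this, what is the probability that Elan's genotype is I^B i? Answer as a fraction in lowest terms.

Cross I^A I^B × I^B i → 1/4 I^A I^B, 1/4 I^A i, 1/4 I^B I^B, 1/4 I^B i.
Type-B genotypes among offspring: I^B I^B (1/4), I^B i (1/4); total 1/2.
P(I^B i | type B) = (1/4) / (1/2) = 1/2.

1/2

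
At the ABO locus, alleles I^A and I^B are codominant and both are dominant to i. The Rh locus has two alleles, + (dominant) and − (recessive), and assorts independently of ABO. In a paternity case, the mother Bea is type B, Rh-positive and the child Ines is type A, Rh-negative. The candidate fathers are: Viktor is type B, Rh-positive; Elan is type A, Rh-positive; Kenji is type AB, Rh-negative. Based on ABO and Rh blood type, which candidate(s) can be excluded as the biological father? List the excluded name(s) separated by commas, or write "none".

Viktor

A candidate is excluded only if no genotype consistent with his phenotype could produce a type A, Rh-negative child with a type B, Rh-positive mother.
Viktor (type B, Rh+): no genotype consistent with that phenotype can produce a type-A Rh- child with a type-B mother.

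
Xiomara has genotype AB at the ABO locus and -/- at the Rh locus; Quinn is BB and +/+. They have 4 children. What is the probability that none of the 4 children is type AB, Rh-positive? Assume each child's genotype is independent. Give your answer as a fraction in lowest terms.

1/16

ABO cross AB × BB → 1/2 B, 1/2 AB.
Rh cross -/- × +/+ → 1 Rh+; so P(type AB, Rh-positive) = 1/2 × 1 = 1/2 per child.
P(not type AB, Rh-positive) = 1/2 for one child; (1/2)^4 = 1/16.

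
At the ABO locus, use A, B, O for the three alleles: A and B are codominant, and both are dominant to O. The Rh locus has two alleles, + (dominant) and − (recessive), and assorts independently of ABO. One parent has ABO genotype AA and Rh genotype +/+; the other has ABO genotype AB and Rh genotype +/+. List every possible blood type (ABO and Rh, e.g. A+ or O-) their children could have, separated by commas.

A+, AB+

Gametes from AA × AB give offspring ABO genotypes AA, AB, i.e. phenotypes A, AB.
Rh cross +/+ × +/+ → phenotypes Rh+.
Combining independently: A+, AB+.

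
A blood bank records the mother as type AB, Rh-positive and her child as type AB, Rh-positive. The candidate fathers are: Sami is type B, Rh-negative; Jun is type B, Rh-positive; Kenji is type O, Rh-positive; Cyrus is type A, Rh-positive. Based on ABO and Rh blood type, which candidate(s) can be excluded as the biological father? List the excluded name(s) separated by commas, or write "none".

Kenji

A candidate is excluded only if no genotype consistent with his phenotype could produce a type AB, Rh-positive child with a type AB, Rh-positive mother.
Kenji (type O, Rh+): no genotype consistent with that phenotype can produce a type-AB Rh+ child with a type-AB mother.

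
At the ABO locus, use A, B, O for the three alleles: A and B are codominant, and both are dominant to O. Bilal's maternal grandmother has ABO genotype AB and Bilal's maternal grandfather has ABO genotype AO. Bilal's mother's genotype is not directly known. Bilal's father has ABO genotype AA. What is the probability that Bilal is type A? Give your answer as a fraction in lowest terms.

3/4

Bilal's mother's ABO genotype from AB × AO: 1/4 AA, 1/4 AB, 1/4 AO, 1/4 BO.
Crossing each possibility with the father AA and summing P(type A): 1/4·1 + 1/4·1/2 + 1/4·1 + 1/4·1/2 = 3/4.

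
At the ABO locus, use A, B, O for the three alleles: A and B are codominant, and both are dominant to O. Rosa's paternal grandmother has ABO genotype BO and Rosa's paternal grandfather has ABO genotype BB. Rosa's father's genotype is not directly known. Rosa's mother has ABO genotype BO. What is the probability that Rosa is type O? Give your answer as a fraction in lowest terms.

Rosa's father's ABO genotype from BO × BB: 1/2 BB, 1/2 BO.
Crossing each possibility with the mother BO and summing P(type O): 1/2·0 + 1/2·1/4 = 1/8.

1/8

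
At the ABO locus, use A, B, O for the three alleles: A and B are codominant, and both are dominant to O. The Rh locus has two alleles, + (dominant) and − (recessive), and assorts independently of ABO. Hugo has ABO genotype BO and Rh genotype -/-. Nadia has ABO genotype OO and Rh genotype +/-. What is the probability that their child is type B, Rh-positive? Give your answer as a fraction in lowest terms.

1/4

ABO cross BO × OO → offspring phenotypes: 1/2 O, 1/2 B.
Rh cross -/- × +/- → 1/2 Rh+, 1/2 Rh-.
Independent loci: P(type B, Rh-positive) = 1/2 × 1/2 = 1/4.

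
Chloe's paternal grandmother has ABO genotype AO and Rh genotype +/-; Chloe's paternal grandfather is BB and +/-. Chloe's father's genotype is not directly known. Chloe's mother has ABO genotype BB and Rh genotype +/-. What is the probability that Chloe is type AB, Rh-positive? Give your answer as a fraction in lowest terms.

Chloe's father's ABO genotype from AO × BB: 1/2 AB, 1/2 BO.
Crossing each possibility with the mother BB and summing P(type AB): 1/2·1/2 + 1/2·0 = 1/4.
Similarly for Rh via the father's Rh distribution: P(Rh+) = 3/4.
Independent loci: 1/4 × 3/4 = 3/16.

3/16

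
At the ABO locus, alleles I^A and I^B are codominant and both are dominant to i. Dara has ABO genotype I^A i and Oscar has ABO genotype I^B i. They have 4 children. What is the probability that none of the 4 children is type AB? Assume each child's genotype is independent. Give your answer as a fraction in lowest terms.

81/256

ABO cross I^A i × I^B i → 1/4 O, 1/4 A, 1/4 B, 1/4 AB.
So P(type AB) = 1/4 per child.
P(not type AB) = 3/4 for one child; (3/4)^4 = 81/256.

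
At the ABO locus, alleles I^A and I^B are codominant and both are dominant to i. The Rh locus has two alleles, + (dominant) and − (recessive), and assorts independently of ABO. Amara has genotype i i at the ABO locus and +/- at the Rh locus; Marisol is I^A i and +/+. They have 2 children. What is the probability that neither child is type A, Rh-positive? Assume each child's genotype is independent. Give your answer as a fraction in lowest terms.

ABO cross i i × I^A i → 1/2 O, 1/2 A.
Rh cross +/- × +/+ → 1 Rh+; so P(type A, Rh-positive) = 1/2 × 1 = 1/2 per child.
P(not type A, Rh-positive) = 1/2 for one child; (1/2)^2 = 1/4.

1/4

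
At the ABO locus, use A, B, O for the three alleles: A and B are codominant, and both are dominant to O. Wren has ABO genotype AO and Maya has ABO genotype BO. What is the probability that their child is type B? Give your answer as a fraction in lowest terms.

1/4

ABO cross AO × BO → offspring phenotypes: 1/4 O, 1/4 A, 1/4 B, 1/4 AB.
So P(type B) = 1/4.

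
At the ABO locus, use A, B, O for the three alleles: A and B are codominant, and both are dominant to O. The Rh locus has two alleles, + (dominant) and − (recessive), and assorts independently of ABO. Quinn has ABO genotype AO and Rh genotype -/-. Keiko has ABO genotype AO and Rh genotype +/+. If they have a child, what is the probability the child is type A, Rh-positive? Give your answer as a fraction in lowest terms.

3/4

ABO cross AO × AO → offspring phenotypes: 1/4 O, 3/4 A.
Rh cross -/- × +/+ → 1 Rh+.
Independent loci: P(type A, Rh-positive) = 3/4 × 1 = 3/4.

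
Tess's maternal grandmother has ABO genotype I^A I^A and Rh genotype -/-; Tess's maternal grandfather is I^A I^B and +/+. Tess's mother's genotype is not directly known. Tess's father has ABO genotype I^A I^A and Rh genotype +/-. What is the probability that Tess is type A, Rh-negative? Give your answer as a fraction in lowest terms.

3/16

Tess's mother's ABO genotype from I^A I^A × I^A I^B: 1/2 I^A I^A, 1/2 I^A I^B.
Crossing each possibility with the father I^A I^A and summing P(type A): 1/2·1 + 1/2·1/2 = 3/4.
Similarly for Rh via the mother's Rh distribution: P(Rh-) = 1/4.
Independent loci: 3/4 × 1/4 = 3/16.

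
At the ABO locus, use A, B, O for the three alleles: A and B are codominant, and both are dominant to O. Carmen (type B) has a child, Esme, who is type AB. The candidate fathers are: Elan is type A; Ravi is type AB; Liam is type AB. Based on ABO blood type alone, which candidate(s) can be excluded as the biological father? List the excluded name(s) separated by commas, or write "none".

A candidate is excluded only if no genotype consistent with his phenotype could produce a type AB child with a type B mother.
Every candidate has at least one consistent genotype combination, so none can be excluded.

none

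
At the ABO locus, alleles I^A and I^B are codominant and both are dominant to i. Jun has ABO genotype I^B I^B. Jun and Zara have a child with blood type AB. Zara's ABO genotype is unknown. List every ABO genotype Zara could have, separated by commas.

I^A I^A, I^A I^B, I^A i

For each candidate genotype of Zara, check whether crossing it with I^B I^B can produce every observed child phenotype.
  I^A I^A → possible child types {AB} ✓
  I^A I^B → possible child types {B, AB} ✓
  I^A i → possible child types {B, AB} ✓
  I^B I^B → possible child types {B} ✗
  I^B i → possible child types {B} ✗
  i i → possible child types {B} ✗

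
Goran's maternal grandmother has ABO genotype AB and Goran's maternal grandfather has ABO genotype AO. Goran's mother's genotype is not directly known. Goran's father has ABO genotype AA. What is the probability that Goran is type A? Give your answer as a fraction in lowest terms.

Goran's mother's ABO genotype from AB × AO: 1/4 AA, 1/4 AB, 1/4 AO, 1/4 BO.
Crossing each possibility with the father AA and summing P(type A): 1/4·1 + 1/4·1/2 + 1/4·1 + 1/4·1/2 = 3/4.

3/4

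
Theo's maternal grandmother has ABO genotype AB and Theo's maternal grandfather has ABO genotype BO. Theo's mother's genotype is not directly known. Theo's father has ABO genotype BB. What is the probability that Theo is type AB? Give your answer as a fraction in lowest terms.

1/4

Theo's mother's ABO genotype from AB × BO: 1/4 AB, 1/4 AO, 1/4 BB, 1/4 BO.
Crossing each possibility with the father BB and summing P(type AB): 1/4·1/2 + 1/4·1/2 + 1/4·0 + 1/4·0 = 1/4.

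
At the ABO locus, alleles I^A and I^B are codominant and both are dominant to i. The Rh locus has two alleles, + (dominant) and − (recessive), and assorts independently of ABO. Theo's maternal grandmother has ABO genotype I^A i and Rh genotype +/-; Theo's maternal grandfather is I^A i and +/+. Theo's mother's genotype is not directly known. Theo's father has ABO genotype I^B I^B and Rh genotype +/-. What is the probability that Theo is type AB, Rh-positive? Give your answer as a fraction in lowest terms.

7/16

Theo's mother's ABO genotype from I^A i × I^A i: 1/4 I^A I^A, 1/2 I^A i, 1/4 i i.
Crossing each possibility with the father I^B I^B and summing P(type AB): 1/4·1 + 1/2·1/2 + 1/4·0 = 1/2.
Similarly for Rh via the mother's Rh distribution: P(Rh+) = 7/8.
Independent loci: 1/2 × 7/8 = 7/16.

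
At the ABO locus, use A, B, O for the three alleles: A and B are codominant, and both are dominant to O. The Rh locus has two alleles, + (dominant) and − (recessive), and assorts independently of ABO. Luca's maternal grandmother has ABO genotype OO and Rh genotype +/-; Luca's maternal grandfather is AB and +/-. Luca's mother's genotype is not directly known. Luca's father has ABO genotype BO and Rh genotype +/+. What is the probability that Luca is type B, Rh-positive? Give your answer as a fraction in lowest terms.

1/2

Luca's mother's ABO genotype from OO × AB: 1/2 AO, 1/2 BO.
Crossing each possibility with the father BO and summing P(type B): 1/2·1/4 + 1/2·3/4 = 1/2.
Similarly for Rh via the mother's Rh distribution: P(Rh+) = 1.
Independent loci: 1/2 × 1 = 1/2.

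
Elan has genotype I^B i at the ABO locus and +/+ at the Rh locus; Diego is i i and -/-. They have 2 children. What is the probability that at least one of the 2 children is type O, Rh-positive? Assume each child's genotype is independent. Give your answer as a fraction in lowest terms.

3/4

ABO cross I^B i × i i → 1/2 O, 1/2 B.
Rh cross +/+ × -/- → 1 Rh+; so P(type O, Rh-positive) = 1/2 × 1 = 1/2 per child.
P(none) = (1/2)^2 = 1/4; P(at least one) = 1 − 1/4 = 3/4.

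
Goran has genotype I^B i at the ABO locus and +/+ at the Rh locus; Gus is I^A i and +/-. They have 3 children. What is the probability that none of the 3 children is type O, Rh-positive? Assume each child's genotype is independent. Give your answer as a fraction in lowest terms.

ABO cross I^B i × I^A i → 1/4 O, 1/4 A, 1/4 B, 1/4 AB.
Rh cross +/+ × +/- → 1 Rh+; so P(type O, Rh-positive) = 1/4 × 1 = 1/4 per child.
P(not type O, Rh-positive) = 3/4 for one child; (3/4)^3 = 27/64.

27/64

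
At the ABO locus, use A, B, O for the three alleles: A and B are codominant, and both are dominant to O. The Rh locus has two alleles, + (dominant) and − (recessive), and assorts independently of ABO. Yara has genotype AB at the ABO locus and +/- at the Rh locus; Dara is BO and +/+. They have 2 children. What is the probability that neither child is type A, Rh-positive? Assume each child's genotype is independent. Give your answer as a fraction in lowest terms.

ABO cross AB × BO → 1/4 A, 1/2 B, 1/4 AB.
Rh cross +/- × +/+ → 1 Rh+; so P(type A, Rh-positive) = 1/4 × 1 = 1/4 per child.
P(not type A, Rh-positive) = 3/4 for one child; (3/4)^2 = 9/16.

9/16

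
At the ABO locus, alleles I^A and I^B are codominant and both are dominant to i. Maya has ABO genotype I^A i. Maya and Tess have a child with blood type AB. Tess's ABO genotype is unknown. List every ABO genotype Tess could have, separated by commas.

For each candidate genotype of Tess, check whether crossing it with I^A i can produce every observed child phenotype.
  I^A I^A → possible child types {A} ✗
  I^A I^B → possible child types {A, B, AB} ✓
  I^A i → possible child types {O, A} ✗
  I^B I^B → possible child types {B, AB} ✓
  I^B i → possible child types {O, A, B, AB} ✓
  i i → possible child types {O, A} ✗

I^A I^B, I^B I^B, I^B i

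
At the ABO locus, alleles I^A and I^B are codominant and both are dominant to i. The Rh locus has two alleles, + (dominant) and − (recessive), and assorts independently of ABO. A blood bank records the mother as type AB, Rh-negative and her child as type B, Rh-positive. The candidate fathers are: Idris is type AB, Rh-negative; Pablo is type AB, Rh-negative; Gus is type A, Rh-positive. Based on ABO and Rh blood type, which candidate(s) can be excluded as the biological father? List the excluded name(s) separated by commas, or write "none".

Idris, Pablo

A candidate is excluded only if no genotype consistent with his phenotype could produce a type B, Rh-positive child with a type AB, Rh-negative mother.
Idris (type AB, Rh-): no genotype consistent with that phenotype can produce a type-B Rh+ child with a type-AB mother.
Pablo (type AB, Rh-): no genotype consistent with that phenotype can produce a type-B Rh+ child with a type-AB mother.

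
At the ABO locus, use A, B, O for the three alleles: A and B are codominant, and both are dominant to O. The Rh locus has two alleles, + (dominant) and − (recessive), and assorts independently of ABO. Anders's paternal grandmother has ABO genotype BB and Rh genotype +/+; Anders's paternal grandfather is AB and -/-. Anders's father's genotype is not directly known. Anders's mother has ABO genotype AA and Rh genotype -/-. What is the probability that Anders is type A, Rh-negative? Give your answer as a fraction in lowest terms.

Anders's father's ABO genotype from BB × AB: 1/2 AB, 1/2 BB.
Crossing each possibility with the mother AA and summing P(type A): 1/2·1/2 + 1/2·0 = 1/4.
Similarly for Rh via the father's Rh distribution: P(Rh-) = 1/2.
Independent loci: 1/4 × 1/2 = 1/8.

1/8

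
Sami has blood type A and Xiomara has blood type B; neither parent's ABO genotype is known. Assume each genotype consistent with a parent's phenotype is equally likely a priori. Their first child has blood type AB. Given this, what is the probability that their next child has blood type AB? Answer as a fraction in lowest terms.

25/36

Possible genotypes: Sami ∈ {AA, AO}; Xiomara ∈ {BB, BO}.
Weight each parental genotype pair by prior × P(type-AB child):
  AA × BB: posterior weight 4/9; P(next child type AB) = 1.
  AA × BO: posterior weight 2/9; P(next child type AB) = 1/2.
  AO × BB: posterior weight 2/9; P(next child type AB) = 1/2.
  AO × BO: posterior weight 1/9; P(next child type AB) = 1/4.
Weighted sum = 25/36.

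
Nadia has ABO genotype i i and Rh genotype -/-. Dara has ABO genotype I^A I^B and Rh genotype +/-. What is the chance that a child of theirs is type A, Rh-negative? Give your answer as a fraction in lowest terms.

ABO cross i i × I^A I^B → offspring phenotypes: 1/2 A, 1/2 B.
Rh cross -/- × +/- → 1/2 Rh+, 1/2 Rh-.
Independent loci: P(type A, Rh-negative) = 1/2 × 1/2 = 1/4.

1/4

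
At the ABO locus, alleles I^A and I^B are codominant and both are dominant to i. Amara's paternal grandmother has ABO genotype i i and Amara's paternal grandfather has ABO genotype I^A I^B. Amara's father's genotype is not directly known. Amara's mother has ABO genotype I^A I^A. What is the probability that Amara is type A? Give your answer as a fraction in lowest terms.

3/4

Amara's father's ABO genotype from i i × I^A I^B: 1/2 I^A i, 1/2 I^B i.
Crossing each possibility with the mother I^A I^A and summing P(type A): 1/2·1 + 1/2·1/2 = 3/4.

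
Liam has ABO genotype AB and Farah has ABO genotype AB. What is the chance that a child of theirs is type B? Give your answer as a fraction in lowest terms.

ABO cross AB × AB → offspring phenotypes: 1/4 A, 1/4 B, 1/2 AB.
So P(type B) = 1/4.

1/4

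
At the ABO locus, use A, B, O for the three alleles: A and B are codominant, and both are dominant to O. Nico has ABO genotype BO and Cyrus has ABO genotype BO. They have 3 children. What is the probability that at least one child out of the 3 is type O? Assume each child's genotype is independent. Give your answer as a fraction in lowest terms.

ABO cross BO × BO → 1/4 O, 3/4 B.
So P(type O) = 1/4 per child.
P(none) = (3/4)^3 = 27/64; P(at least one) = 1 − 27/64 = 37/64.

37/64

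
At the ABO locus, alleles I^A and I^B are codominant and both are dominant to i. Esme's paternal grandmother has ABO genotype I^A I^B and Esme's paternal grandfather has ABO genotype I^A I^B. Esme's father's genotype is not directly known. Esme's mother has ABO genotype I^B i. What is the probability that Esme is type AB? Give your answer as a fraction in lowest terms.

1/4

Esme's father's ABO genotype from I^A I^B × I^A I^B: 1/4 I^A I^A, 1/2 I^A I^B, 1/4 I^B I^B.
Crossing each possibility with the mother I^B i and summing P(type AB): 1/4·1/2 + 1/2·1/4 + 1/4·0 = 1/4.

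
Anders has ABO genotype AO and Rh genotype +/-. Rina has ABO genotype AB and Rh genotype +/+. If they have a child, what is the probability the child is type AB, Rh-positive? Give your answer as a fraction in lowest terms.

ABO cross AO × AB → offspring phenotypes: 1/2 A, 1/4 B, 1/4 AB.
Rh cross +/- × +/+ → 1 Rh+.
Independent loci: P(type AB, Rh-positive) = 1/4 × 1 = 1/4.

1/4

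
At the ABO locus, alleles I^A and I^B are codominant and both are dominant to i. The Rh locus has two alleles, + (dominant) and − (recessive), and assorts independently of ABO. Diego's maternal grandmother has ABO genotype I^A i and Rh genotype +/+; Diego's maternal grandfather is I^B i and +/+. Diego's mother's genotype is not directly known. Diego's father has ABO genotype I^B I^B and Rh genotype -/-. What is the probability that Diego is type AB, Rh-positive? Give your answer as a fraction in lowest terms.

1/4

Diego's mother's ABO genotype from I^A i × I^B i: 1/4 I^A I^B, 1/4 I^A i, 1/4 I^B i, 1/4 i i.
Crossing each possibility with the father I^B I^B and summing P(type AB): 1/4·1/2 + 1/4·1/2 + 1/4·0 + 1/4·0 = 1/4.
Similarly for Rh via the mother's Rh distribution: P(Rh+) = 1.
Independent loci: 1/4 × 1 = 1/4.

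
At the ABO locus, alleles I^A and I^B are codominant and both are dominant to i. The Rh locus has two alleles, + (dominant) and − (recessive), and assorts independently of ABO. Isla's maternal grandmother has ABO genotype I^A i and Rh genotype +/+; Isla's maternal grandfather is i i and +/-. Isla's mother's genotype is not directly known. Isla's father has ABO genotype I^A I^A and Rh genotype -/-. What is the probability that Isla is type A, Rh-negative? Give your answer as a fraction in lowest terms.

1/4

Isla's mother's ABO genotype from I^A i × i i: 1/2 I^A i, 1/2 i i.
Crossing each possibility with the father I^A I^A and summing P(type A): 1/2·1 + 1/2·1 = 1.
Similarly for Rh via the mother's Rh distribution: P(Rh-) = 1/4.
Independent loci: 1 × 1/4 = 1/4.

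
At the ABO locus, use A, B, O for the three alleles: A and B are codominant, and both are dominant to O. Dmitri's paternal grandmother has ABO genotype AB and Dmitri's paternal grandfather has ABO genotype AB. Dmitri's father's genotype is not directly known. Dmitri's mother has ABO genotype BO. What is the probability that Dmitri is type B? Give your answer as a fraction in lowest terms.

1/2

Dmitri's father's ABO genotype from AB × AB: 1/4 AA, 1/2 AB, 1/4 BB.
Crossing each possibility with the mother BO and summing P(type B): 1/4·0 + 1/2·1/2 + 1/4·1 = 1/2.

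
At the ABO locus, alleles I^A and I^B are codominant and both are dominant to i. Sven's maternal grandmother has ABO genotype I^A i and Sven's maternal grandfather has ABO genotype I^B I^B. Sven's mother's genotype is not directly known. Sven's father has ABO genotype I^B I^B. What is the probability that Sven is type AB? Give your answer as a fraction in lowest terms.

Sven's mother's ABO genotype from I^A i × I^B I^B: 1/2 I^A I^B, 1/2 I^B i.
Crossing each possibility with the father I^B I^B and summing P(type AB): 1/2·1/2 + 1/2·0 = 1/4.

1/4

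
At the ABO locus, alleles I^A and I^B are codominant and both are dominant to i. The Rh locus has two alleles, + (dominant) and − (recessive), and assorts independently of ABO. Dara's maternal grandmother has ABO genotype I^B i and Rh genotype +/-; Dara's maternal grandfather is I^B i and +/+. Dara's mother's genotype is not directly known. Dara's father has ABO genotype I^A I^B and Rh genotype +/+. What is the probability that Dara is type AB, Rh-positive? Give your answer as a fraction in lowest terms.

1/4

Dara's mother's ABO genotype from I^B i × I^B i: 1/4 I^B I^B, 1/2 I^B i, 1/4 i i.
Crossing each possibility with the father I^A I^B and summing P(type AB): 1/4·1/2 + 1/2·1/4 + 1/4·0 = 1/4.
Similarly for Rh via the mother's Rh distribution: P(Rh+) = 1.
Independent loci: 1/4 × 1 = 1/4.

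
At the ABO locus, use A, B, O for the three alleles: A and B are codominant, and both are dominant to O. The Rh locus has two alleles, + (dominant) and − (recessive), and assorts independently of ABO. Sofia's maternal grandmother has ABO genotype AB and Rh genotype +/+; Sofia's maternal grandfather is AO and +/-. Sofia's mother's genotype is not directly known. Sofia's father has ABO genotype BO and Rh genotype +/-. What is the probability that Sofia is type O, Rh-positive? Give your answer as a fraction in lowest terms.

Sofia's mother's ABO genotype from AB × AO: 1/4 AA, 1/4 AB, 1/4 AO, 1/4 BO.
Crossing each possibility with the father BO and summing P(type O): 1/4·0 + 1/4·0 + 1/4·1/4 + 1/4·1/4 = 1/8.
Similarly for Rh via the mother's Rh distribution: P(Rh+) = 7/8.
Independent loci: 1/8 × 7/8 = 7/64.

7/64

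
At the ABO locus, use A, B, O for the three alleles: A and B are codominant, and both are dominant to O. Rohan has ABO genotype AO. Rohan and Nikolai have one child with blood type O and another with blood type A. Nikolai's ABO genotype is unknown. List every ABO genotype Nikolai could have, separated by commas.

AO, BO, OO

For each candidate genotype of Nikolai, check whether crossing it with AO can produce every observed child phenotype.
  AA → possible child types {A} ✗
  AB → possible child types {A, B, AB} ✗
  AO → possible child types {O, A} ✓
  BB → possible child types {B, AB} ✗
  BO → possible child types {O, A, B, AB} ✓
  OO → possible child types {O, A} ✓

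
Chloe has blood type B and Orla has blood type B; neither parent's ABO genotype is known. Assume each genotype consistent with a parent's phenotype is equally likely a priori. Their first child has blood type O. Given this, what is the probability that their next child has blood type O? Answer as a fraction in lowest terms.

Possible genotypes: Chloe ∈ {I^B I^B, I^B i}; Orla ∈ {I^B I^B, I^B i}.
Weight each parental genotype pair by prior × P(type-O child):
  I^B i × I^B i: posterior weight 1; P(next child type O) = 1/4.
Weighted sum = 1/4.

1/4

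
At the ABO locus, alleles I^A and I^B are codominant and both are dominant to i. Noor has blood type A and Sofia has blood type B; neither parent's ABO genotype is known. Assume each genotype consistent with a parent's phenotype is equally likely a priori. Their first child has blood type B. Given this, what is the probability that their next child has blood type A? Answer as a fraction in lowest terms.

1/12

Possible genotypes: Noor ∈ {I^A I^A, I^A i}; Sofia ∈ {I^B I^B, I^B i}.
Weight each parental genotype pair by prior × P(type-B child):
  I^A i × I^B I^B: posterior weight 2/3; P(next child type A) = 0.
  I^A i × I^B i: posterior weight 1/3; P(next child type A) = 1/4.
Weighted sum = 1/12.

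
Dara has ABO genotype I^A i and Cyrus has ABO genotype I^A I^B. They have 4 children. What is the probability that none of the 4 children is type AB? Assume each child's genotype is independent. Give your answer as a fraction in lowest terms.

ABO cross I^A i × I^A I^B → 1/2 A, 1/4 B, 1/4 AB.
So P(type AB) = 1/4 per child.
P(not type AB) = 3/4 for one child; (3/4)^4 = 81/256.

81/256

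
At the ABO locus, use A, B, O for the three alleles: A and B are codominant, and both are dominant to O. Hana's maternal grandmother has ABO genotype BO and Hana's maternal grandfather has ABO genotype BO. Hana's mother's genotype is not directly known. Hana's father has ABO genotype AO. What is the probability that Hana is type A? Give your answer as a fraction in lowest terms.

Hana's mother's ABO genotype from BO × BO: 1/4 BB, 1/2 BO, 1/4 OO.
Crossing each possibility with the father AO and summing P(type A): 1/4·0 + 1/2·1/4 + 1/4·1/2 = 1/4.

1/4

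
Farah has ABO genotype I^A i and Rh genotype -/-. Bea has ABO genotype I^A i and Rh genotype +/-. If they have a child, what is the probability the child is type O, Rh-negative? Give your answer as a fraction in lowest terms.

1/8

ABO cross I^A i × I^A i → offspring phenotypes: 1/4 O, 3/4 A.
Rh cross -/- × +/- → 1/2 Rh+, 1/2 Rh-.
Independent loci: P(type O, Rh-negative) = 1/4 × 1/2 = 1/8.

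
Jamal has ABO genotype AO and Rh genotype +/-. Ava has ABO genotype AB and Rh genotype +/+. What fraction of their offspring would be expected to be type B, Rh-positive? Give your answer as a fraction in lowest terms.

ABO cross AO × AB → offspring phenotypes: 1/2 A, 1/4 B, 1/4 AB.
Rh cross +/- × +/+ → 1 Rh+.
Independent loci: P(type B, Rh-positive) = 1/4 × 1 = 1/4.

1/4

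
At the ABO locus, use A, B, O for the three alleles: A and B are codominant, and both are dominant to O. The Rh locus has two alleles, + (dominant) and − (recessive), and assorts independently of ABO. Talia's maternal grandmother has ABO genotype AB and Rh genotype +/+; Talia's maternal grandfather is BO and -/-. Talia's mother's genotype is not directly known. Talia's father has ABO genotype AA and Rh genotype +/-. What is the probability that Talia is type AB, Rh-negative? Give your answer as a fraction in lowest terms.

1/8

Talia's mother's ABO genotype from AB × BO: 1/4 AB, 1/4 AO, 1/4 BB, 1/4 BO.
Crossing each possibility with the father AA and summing P(type AB): 1/4·1/2 + 1/4·0 + 1/4·1 + 1/4·1/2 = 1/2.
Similarly for Rh via the mother's Rh distribution: P(Rh-) = 1/4.
Independent loci: 1/2 × 1/4 = 1/8.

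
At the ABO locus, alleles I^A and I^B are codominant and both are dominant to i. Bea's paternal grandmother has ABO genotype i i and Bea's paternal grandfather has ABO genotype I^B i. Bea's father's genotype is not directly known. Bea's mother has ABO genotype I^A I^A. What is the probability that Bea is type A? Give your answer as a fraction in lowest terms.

3/4

Bea's father's ABO genotype from i i × I^B i: 1/2 I^B i, 1/2 i i.
Crossing each possibility with the mother I^A I^A and summing P(type A): 1/2·1/2 + 1/2·1 = 3/4.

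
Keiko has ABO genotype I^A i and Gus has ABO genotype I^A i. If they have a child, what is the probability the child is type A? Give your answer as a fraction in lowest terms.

ABO cross I^A i × I^A i → offspring phenotypes: 1/4 O, 3/4 A.
So P(type A) = 3/4.

3/4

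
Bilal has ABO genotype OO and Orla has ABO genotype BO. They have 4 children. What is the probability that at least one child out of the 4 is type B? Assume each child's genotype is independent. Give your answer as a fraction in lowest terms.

15/16

ABO cross OO × BO → 1/2 O, 1/2 B.
So P(type B) = 1/2 per child.
P(none) = (1/2)^4 = 1/16; P(at least one) = 1 − 1/16 = 15/16.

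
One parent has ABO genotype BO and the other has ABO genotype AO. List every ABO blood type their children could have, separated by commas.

O, A, B, AB

Gametes from BO × AO give offspring ABO genotypes AB, AO, BO, OO, i.e. phenotypes O, A, B, AB.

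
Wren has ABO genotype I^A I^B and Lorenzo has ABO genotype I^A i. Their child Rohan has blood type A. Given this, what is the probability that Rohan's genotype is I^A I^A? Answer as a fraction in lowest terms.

1/2

Cross I^A I^B × I^A i → 1/4 I^A I^A, 1/4 I^A I^B, 1/4 I^A i, 1/4 I^B i.
Type-A genotypes among offspring: I^A I^A (1/4), I^A i (1/4); total 1/2.
P(I^A I^A | type A) = (1/4) / (1/2) = 1/2.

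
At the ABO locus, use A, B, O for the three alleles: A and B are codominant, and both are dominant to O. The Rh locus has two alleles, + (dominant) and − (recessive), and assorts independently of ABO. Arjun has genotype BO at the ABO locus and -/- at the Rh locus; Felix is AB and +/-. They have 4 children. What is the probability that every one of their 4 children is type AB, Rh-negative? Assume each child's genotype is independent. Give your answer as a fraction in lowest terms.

ABO cross BO × AB → 1/4 A, 1/2 B, 1/4 AB.
Rh cross -/- × +/- → 1/2 Rh+, 1/2 Rh-; so P(type AB, Rh-negative) = 1/4 × 1/2 = 1/8 per child.
All 4 independent: (1/8)^4 = 1/4096.

1/4096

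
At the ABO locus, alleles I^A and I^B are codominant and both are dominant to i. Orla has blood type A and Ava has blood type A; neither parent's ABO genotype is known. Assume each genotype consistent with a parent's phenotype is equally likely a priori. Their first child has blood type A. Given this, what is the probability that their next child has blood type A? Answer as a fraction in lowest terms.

19/20

Possible genotypes: Orla ∈ {I^A I^A, I^A i}; Ava ∈ {I^A I^A, I^A i}.
Weight each parental genotype pair by prior × P(type-A child):
  I^A I^A × I^A I^A: posterior weight 4/15; P(next child type A) = 1.
  I^A I^A × I^A i: posterior weight 4/15; P(next child type A) = 1.
  I^A i × I^A I^A: posterior weight 4/15; P(next child type A) = 1.
  I^A i × I^A i: posterior weight 1/5; P(next child type A) = 3/4.
Weighted sum = 19/20.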